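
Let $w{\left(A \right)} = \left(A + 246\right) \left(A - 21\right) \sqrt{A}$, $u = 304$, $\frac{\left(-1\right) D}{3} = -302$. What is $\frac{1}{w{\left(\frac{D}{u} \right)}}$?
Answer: $- \frac{46208 \sqrt{17214}}{46956827115} \approx -0.00012911$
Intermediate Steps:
$D = 906$ ($D = \left(-3\right) \left(-302\right) = 906$)
$w{\left(A \right)} = \sqrt{A} \left(-21 + A\right) \left(246 + A\right)$ ($w{\left(A \right)} = \left(246 + A\right) \left(-21 + A\right) \sqrt{A} = \left(-21 + A\right) \left(246 + A\right) \sqrt{A} = \sqrt{A} \left(-21 + A\right) \left(246 + A\right)$)
$\frac{1}{w{\left(\frac{D}{u} \right)}} = \frac{1}{\sqrt{\frac{906}{304}} \left(-5166 + \left(\frac{906}{304}\right)^{2} + 225 \cdot \frac{906}{304}\right)} = \frac{1}{\sqrt{906 \cdot \frac{1}{304}} \left(-5166 + \left(906 \cdot \frac{1}{304}\right)^{2} + 225 \cdot 906 \cdot \frac{1}{304}\right)} = \frac{1}{\sqrt{\frac{453}{152}} \left(-5166 + \left(\frac{453}{152}\right)^{2} + 225 \cdot \frac{453}{152}\right)} = \frac{1}{\frac{\sqrt{17214}}{76} \left(-5166 + \frac{205209}{23104} + \frac{101925}{152}\right)} = \frac{1}{\frac{\sqrt{17214}}{76} \left(- \frac{103657455}{23104}\right)} = \frac{1}{\left(- \frac{103657455}{1755904}\right) \sqrt{17214}} = - \frac{46208 \sqrt{17214}}{46956827115}$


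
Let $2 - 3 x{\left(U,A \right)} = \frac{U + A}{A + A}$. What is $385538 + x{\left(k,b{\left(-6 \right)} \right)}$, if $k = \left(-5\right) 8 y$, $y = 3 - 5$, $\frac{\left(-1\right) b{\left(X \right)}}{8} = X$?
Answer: $\frac{3469844}{9} \approx 3.8554 \cdot 10^{5}$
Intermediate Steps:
$b{\left(X \right)} = - 8 X$
$y = -2$
$k = 80$ ($k = \left(-5\right) 8 \left(-2\right) = \left(-40\right) \left(-2\right) = 80$)
$x{\left(U,A \right)} = \frac{2}{3} - \frac{A + U}{6 A}$ ($x{\left(U,A \right)} = \frac{2}{3} - \frac{\left(U + A\right) \frac{1}{A + A}}{3} = \frac{2}{3} - \frac{\left(A + U\right) \frac{1}{2 A}}{3} = \frac{2}{3} - \frac{\frac{1}{2} \frac{1}{A} \left(A + U\right)}{3} = \frac{2}{3} - \frac{A + U}{6 A}$)
$385538 + x{\left(k,b{\left(-6 \right)} \right)} = 385538 + \frac{\left(-1\right) 80 + 3 \left(\left(-8\right) \left(-6\right)\right)}{6 \left(\left(-8\right) \left(-6\right)\right)} = 385538 + \frac{-80 + 3 \cdot 48}{6 \cdot 48} = 385538 + \frac{1}{6} \cdot \frac{1}{48} \left(-80 + 144\right) = 385538 + \frac{1}{6} \cdot \frac{1}{48} \cdot 64 = 385538 + \frac{2}{9} = \frac{3469844}{9}$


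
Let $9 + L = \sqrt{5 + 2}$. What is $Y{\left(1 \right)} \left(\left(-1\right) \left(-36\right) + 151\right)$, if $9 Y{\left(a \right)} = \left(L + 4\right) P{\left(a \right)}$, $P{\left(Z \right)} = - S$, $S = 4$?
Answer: $\frac{3740}{9} - \frac{748 \sqrt{7}}{9} \approx 195.66$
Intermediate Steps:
$P{\left(Z \right)} = -4$ ($P{\left(Z \right)} = \left(-1\right) 4 = -4$)
$L = -9 + \sqrt{7}$ ($L = -9 + \sqrt{5 + 2} = -9 + \sqrt{7} \approx -6.3542$)
$Y{\left(a \right)} = \frac{20}{9} - \frac{4 \sqrt{7}}{9}$ ($Y{\left(a \right)} = \frac{\left(\left(-9 + \sqrt{7}\right) + 4\right) \left(-4\right)}{9} = \frac{\left(-5 + \sqrt{7}\right) \left(-4\right)}{9} = \frac{20 - 4 \sqrt{7}}{9} = \frac{20}{9} - \frac{4 \sqrt{7}}{9}$)
$Y{\left(1 \right)} \left(\left(-1\right) \left(-36\right) + 151\right) = \left(\frac{20}{9} - \frac{4 \sqrt{7}}{9}\right) \left(\left(-1\right) \left(-36\right) + 151\right) = \left(\frac{20}{9} - \frac{4 \sqrt{7}}{9}\right) \left(36 + 151\right) = \left(\frac{20}{9} - \frac{4 \sqrt{7}}{9}\right) 187 = \frac{3740}{9} - \frac{748 \sqrt{7}}{9}$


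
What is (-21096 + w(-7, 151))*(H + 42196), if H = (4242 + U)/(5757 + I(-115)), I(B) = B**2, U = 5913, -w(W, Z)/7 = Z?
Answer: -17743990911931/18982 ≈ -9.3478e+8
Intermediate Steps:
w(W, Z) = -7*Z
H = 10155/18982 (H = (4242 + 5913)/(5757 + (-115)**2) = 10155/(5757 + 13225) = 10155/18982 ≈ 0.53498)
(-21096 + w(-7, 151))*(H + 42196) = (-21096 - 7*151)*(10155/18982 + 42196) = (-21096 - 1057)*(800974627/18982) = -22153*800974627/18982 = -17743990911931/18982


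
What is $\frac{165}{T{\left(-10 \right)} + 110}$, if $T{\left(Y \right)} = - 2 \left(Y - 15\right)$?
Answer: $\frac{33}{32} \approx 1.0313$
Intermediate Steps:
$T{\left(Y \right)} = 30 - 2 Y$ ($T{\left(Y \right)} = - 2 \left(-15 + Y\right) = 30 - 2 Y$)
$\frac{165}{T{\left(-10 \right)} + 110} = \frac{165}{\left(30 - -20\right) + 110} = \frac{165}{\left(30 + 20\right) + 110} = \frac{165}{50 + 110} = \frac{165}{160} = 165 \cdot \frac{1}{160} = \frac{33}{32}$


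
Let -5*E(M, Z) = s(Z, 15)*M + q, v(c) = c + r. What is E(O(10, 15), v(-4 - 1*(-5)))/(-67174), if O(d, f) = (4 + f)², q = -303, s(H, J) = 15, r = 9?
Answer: 2556/167935 ≈ 0.015220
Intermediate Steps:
v(c) = 9 + c (v(c) = c + 9 = 9 + c)
E(M, Z) = 303/5 - 3*M (E(M, Z) = -(15*M - 303)/5 = -(-303 + 15*M)/5 = 303/5 - 3*M)
E(O(10, 15), v(-4 - 1*(-5)))/(-67174) = (303/5 - 3*(4 + 15)²)/(-67174) = (303/5 - 3*19²)*(-1/67174) = (303/5 - 3*361)*(-1/67174) = (303/5 - 1083)*(-1/67174) = -5112/5*(-1/67174) = 2556/167935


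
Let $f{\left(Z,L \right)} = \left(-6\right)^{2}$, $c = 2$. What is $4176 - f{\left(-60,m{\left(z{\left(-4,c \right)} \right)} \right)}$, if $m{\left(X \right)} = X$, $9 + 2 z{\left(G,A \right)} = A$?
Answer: $4140$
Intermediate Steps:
$z{\left(G,A \right)} = - \frac{9}{2} + \frac{A}{2}$
$f{\left(Z,L \right)} = 36$
$4176 - f{\left(-60,m{\left(z{\left(-4,c \right)} \right)} \right)} = 4176 - 36 = 4140$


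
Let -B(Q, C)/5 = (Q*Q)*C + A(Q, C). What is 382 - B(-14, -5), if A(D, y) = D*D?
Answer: -3538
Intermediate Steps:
A(D, y) = D**2
B(Q, C) = -5*Q**2 - 5*C*Q**2 (B(Q, C) = -5*((Q*Q)*C + Q**2) = -5*(Q**2*C + Q**2) = -5*(C*Q**2 + Q**2) = -5*(Q**2 + C*Q**2) = -5*Q**2 - 5*C*Q**2)
382 - B(-14, -5) = 382 - 5*(-14)**2*(-1 - 1*(-5)) = 382 - 5*196*(-1 + 5) = 382 - 5*196*4 = 382 - 1*3920 = 382 - 3920 = -3538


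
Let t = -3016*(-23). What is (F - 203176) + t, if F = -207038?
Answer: -340846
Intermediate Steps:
t = 69368
(F - 203176) + t = (-207038 - 203176) + 69368 = -410214 + 69368 = -340846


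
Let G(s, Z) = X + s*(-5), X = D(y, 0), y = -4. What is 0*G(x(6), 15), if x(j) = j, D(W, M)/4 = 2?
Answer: 0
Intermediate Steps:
D(W, M) = 8 (D(W, M) = 4*2 = 8)
X = 8
G(s, Z) = 8 - 5*s (G(s, Z) = 8 + s*(-5) = 8 - 5*s)
0*G(x(6), 15) = 0*(8 - 5*6) = 0*(8 - 30) = 0*(-22) = 0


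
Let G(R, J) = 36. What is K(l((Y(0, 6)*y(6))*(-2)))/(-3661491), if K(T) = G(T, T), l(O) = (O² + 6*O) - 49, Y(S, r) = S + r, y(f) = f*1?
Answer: -12/1220497 ≈ -9.8321e-6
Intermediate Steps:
y(f) = f
l(O) = -49 + O² + 6*O
K(T) = 36
K(l((Y(0, 6)*y(6))*(-2)))/(-3661491) = 36/(-3661491) = 36*(-1/3661491) = -12/1220497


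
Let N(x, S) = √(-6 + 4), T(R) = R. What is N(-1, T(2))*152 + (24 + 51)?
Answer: 75 + 152*I*√2 ≈ 75.0 + 214.96*I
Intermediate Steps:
N(x, S) = I*√2 (N(x, S) = √(-2) = I*√2)
N(-1, T(2))*152 + (24 + 51) = (I*√2)*152 + (24 + 51) = 152*I*√2 + 75 = 75 + 152*I*√2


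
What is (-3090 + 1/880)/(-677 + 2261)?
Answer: -2719199/1393920 ≈ -1.9508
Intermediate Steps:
(-3090 + 1/880)/(-677 + 2261) = (-3090 + 1/880)/1584 = -2719199/880*1/1584 = -2719199/1393920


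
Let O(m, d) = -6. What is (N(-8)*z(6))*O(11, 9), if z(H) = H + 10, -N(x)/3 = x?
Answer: -2304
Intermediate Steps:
N(x) = -3*x
z(H) = 10 + H
(N(-8)*z(6))*O(11, 9) = ((-3*(-8))*(10 + 6))*(-6) = (24*16)*(-6) = 384*(-6) = -2304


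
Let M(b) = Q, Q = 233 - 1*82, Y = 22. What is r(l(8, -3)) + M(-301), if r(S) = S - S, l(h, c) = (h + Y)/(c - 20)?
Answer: 151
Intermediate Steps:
l(h, c) = (22 + h)/(-20 + c) (l(h, c) = (h + 22)/(c - 20) = (22 + h)/(-20 + c))
r(S) = 0
Q = 151 (Q = 233 - 82 = 151)
M(b) = 151
r(l(8, -3)) + M(-301) = 0 + 151 = 151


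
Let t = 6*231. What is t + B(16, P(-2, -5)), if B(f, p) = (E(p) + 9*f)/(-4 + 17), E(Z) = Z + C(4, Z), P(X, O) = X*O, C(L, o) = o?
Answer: 18182/13 ≈ 1398.6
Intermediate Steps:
P(X, O) = O*X
E(Z) = 2*Z (E(Z) = Z + Z = 2*Z)
B(f, p) = 2*p/13 + 9*f/13 (B(f, p) = (2*p + 9*f)/(-4 + 17) = (2*p + 9*f)/13 = (2*p + 9*f)*(1/13) = 2*p/13 + 9*f/13)
t = 1386
t + B(16, P(-2, -5)) = 1386 + (2*(-5*(-2))/13 + (9/13)*16) = 1386 + ((2/13)*10 + 144/13) = 1386 + (20/13 + 144/13) = 1386 + 164/13 = 18182/13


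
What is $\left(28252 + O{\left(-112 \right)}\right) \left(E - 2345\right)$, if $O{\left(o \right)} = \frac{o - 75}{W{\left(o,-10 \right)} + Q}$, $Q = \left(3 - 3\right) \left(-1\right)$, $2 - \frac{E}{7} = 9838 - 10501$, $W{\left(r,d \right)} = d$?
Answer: $65305317$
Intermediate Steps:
$E = 4655$ ($E = 14 - 7 \left(9838 - 10501\right) = 14 - -4641 = 14 + 4641 = 4655$)
$Q = 0$ ($Q = 0 \left(-1\right) = 0$)
$O{\left(o \right)} = \frac{15}{2} - \frac{o}{10}$ ($O{\left(o \right)} = \frac{o - 75}{-10 + 0} = \frac{-75 + o}{-10} = \left(-75 + o\right) \left(- \frac{1}{10}\right) = \frac{15}{2} - \frac{o}{10}$)
$\left(28252 + O{\left(-112 \right)}\right) \left(E - 2345\right) = \left(28252 + \left(\frac{15}{2} - - \frac{56}{5}\right)\right) \left(4655 - 2345\right) = \left(28252 + \left(\frac{15}{2} + \frac{56}{5}\right)\right) 2310 = \left(28252 + \frac{187}{10}\right) 2310 = \frac{282707}{10} \cdot 2310 = 65305317$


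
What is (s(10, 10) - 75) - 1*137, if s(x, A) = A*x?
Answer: -112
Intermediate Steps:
(s(10, 10) - 75) - 1*137 = (10*10 - 75) - 1*137 = (100 - 75) - 137 = 25 - 137 = -112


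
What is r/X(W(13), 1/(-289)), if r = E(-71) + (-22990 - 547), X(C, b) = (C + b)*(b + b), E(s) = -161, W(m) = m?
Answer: 989640329/3756 ≈ 2.6348e+5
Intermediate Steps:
X(C, b) = 2*b*(C + b) (X(C, b) = (C + b)*(2*b) = 2*b*(C + b))
r = -23698 (r = -161 + (-22990 - 547) = -161 - 23537 = -23698)
r/X(W(13), 1/(-289)) = -23698*(-289/(2*(13 + 1/(-289)))) = -23698*(-289/(2*(13 - 1/289))) = -23698/(2*(-1/289)*(3756/289)) = -23698/(-7512/83521) = -23698*(-83521/7512) = 989640329/3756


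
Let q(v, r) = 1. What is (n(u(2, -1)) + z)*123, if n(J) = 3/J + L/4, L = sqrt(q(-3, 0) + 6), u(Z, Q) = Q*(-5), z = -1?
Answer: -246/5 + 123*sqrt(7)/4 ≈ 32.157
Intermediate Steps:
u(Z, Q) = -5*Q
L = sqrt(7) (L = sqrt(1 + 6) = sqrt(7) ≈ 2.6458)
n(J) = 3/J + sqrt(7)/4
(n(u(2, -1)) + z)*123 = ((3/((-5*(-1))) + sqrt(7)/4) - 1)*123 = ((3/5 + sqrt(7)/4) - 1)*123 = (-2/5 + sqrt(7)/4)*123 = -246/5 + 123*sqrt(7)/4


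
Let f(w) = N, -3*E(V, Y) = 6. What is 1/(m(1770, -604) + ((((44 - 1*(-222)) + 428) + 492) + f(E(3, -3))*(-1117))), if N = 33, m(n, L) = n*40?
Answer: 1/35125 ≈ 2.8470e-5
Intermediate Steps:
m(n, L) = 40*n
E(V, Y) = -2 (E(V, Y) = -⅓*6 = -2)
f(w) = 33
1/(m(1770, -604) + ((((44 - 1*(-222)) + 428) + 492) + f(E(3, -3))*(-1117))) = 1/(40*1770 + ((((44 - 1*(-222)) + 428) + 492) + 33*(-1117))) = 1/(70800 + ((((44 + 222) + 428) + 492) - 36861)) = 1/(70800 + (((266 + 428) + 492) - 36861)) = 1/(70800 + ((694 + 492) - 36861)) = 1/(70800 + (1186 - 36861)) = 1/(70800 - 35675) = 1/35125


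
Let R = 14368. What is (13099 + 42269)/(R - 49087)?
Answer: -18456/11573 ≈ -1.5947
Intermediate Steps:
(13099 + 42269)/(R - 49087) = (13099 + 42269)/(14368 - 49087) = 55368/(-34719) = 55368*(-1/34719) = -18456/11573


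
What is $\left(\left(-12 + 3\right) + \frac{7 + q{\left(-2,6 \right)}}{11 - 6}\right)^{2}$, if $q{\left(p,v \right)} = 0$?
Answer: $\frac{1444}{25} \approx 57.76$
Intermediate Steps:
$\left(\left(-12 + 3\right) + \frac{7 + q{\left(-2,6 \right)}}{11 - 6}\right)^{2} = \left(\left(-12 + 3\right) + \frac{7 + 0}{11 - 6}\right)^{2} = \left(-9 + \frac{7}{5}\right)^{2} = \left(- \frac{38}{5}\right)^{2} = \frac{1444}{25}$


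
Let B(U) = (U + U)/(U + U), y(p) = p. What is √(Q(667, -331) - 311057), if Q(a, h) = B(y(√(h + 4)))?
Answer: 4*I*√19441 ≈ 557.72*I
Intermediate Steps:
B(U) = 1 (B(U) = (2*U)/((2*U)) = (2*U)*(1/(2*U)) = 1)
Q(a, h) = 1
√(Q(667, -331) - 311057) = √(1 - 311057) = √(-311056) = 4*I*√19441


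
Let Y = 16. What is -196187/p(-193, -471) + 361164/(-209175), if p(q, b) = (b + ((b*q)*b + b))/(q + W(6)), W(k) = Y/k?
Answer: -4654895609429/1791218027925 ≈ -2.5987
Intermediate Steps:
W(k) = 16/k
p(q, b) = (2*b + q*b**2)/(8/3 + q) (p(q, b) = (b + ((b*q)*b + b))/(q + 16/6) = (b + (q*b**2 + b))/(q + 16*(1/6)) = (b + (b + q*b**2))/(q + 8/3) = (2*b + q*b**2)/(8/3 + q))
-196187/p(-193, -471) + 361164/(-209175) = -196187*(-(8 + 3*(-193))/(1413*(2 - 471*(-193)))) + 361164/(-209175) = -196187*(-(8 - 579)/(1413*(2 + 90903))) + 361164*(-1/209175) = -196187/(3*(-471)*90905/(-571)) - 120388/69725 = -196187/(3*(-471)*(-1/571)*90905) - 120388/69725 = -196187/128448765/571 - 120388/69725 = -196187*571/128448765 - 120388/69725 = -112022777/128448765 - 120388/69725 = -4654895609429/1791218027925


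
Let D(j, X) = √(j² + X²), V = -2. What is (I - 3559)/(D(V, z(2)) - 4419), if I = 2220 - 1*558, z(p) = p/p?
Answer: 8382843/19527556 + 1897*√5/19527556 ≈ 0.42950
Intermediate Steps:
z(p) = 1
I = 1662 (I = 2220 - 558 = 1662)
D(j, X) = √(X² + j²)
(I - 3559)/(D(V, z(2)) - 4419) = (1662 - 3559)/(√(1² + (-2)²) - 4419) = -1897/(√(1 + 4) - 4419) = -1897/(√5 - 4419) = -1897/(-4419 + √5)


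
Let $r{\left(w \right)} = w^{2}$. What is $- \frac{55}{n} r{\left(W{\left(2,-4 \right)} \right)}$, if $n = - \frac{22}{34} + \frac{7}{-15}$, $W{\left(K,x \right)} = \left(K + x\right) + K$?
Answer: $0$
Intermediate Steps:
$W{\left(K,x \right)} = x + 2 K$
$n = - \frac{284}{255}$ ($n = \left(-22\right) \frac{1}{34} + 7 \left(- \frac{1}{15}\right) = - \frac{11}{17} - \frac{7}{15} = - \frac{284}{255} \approx -1.1137$)
$- \frac{55}{n} r{\left(W{\left(2,-4 \right)} \right)} = - \frac{55}{- \frac{284}{255}} \left(-4 + 2 \cdot 2\right)^{2} = \left(-55\right) \left(- \frac{255}{284}\right) \left(-4 + 4\right)^{2} = \frac{14025 \cdot 0^{2}}{284} = \frac{14025}{284} \cdot 0 = 0$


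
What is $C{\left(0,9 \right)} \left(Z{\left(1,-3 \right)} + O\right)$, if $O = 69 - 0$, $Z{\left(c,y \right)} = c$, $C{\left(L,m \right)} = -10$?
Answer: $-700$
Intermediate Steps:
$O = 69$ ($O = 69 + 0 = 69$)
$C{\left(0,9 \right)} \left(Z{\left(1,-3 \right)} + O\right) = - 10 \left(1 + 69\right) = \left(-10\right) 70 = -700$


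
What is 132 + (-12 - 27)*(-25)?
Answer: 1107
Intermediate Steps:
132 + (-12 - 27)*(-25) = 132 - 39*(-25) = 132 + 975 = 1107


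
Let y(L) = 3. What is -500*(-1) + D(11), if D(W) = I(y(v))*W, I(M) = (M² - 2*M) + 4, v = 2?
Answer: 577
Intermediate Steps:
I(M) = 4 + M² - 2*M
D(W) = 7*W (D(W) = (4 + 3² - 2*3)*W = (4 + 9 - 6)*W = 7*W)
-500*(-1) + D(11) = -500*(-1) + 7*11 = -50*(-10) + 77 = 500 + 77 = 577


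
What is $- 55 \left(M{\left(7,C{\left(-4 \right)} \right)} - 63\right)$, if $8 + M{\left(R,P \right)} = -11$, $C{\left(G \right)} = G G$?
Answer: $4510$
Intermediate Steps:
$C{\left(G \right)} = G^{2}$
$M{\left(R,P \right)} = -19$ ($M{\left(R,P \right)} = -8 - 11 = -19$)
$- 55 \left(M{\left(7,C{\left(-4 \right)} \right)} - 63\right) = - 55 \left(-19 - 63\right) = \left(-55\right) \left(-82\right) = 4510$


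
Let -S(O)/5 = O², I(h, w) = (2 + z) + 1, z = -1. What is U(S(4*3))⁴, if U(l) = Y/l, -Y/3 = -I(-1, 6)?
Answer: 1/207360000 ≈ 4.8225e-9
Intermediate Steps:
I(h, w) = 2 (I(h, w) = (2 - 1) + 1 = 1 + 1 = 2)
S(O) = -5*O²
Y = 6 (Y = -(-3)*2 = -3*(-2) = 6)
U(l) = 6/l
U(S(4*3))⁴ = (6/((-5*(4*3)²)))⁴ = (6/((-5*12²)))⁴ = (6/((-5*144)))⁴ = (6/(-720))⁴ = (6*(-1/720))⁴ = (-1/120)⁴ = 1/207360000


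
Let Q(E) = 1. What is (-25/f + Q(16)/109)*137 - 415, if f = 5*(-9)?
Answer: -331217/981 ≈ -337.63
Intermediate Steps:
f = -45
(-25/f + Q(16)/109)*137 - 415 = (-25/(-45) + 1/109)*137 - 415 = (-25*(-1/45) + 1*(1/109))*137 - 415 = (5/9 + 1/109)*137 - 415 = (554/981)*137 - 415 = 75898/981 - 415 = -331217/981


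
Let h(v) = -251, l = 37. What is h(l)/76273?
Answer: -251/76273 ≈ -0.0032908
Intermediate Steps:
h(l)/76273 = -251/76273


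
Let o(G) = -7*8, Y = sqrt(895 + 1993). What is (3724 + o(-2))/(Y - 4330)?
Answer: -3970610/4686503 - 34846*sqrt(2)/4686503 ≈ -0.85776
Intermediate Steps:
Y = 38*sqrt(2) (Y = sqrt(2888) = 38*sqrt(2) ≈ 53.740)
o(G) = -56
(3724 + o(-2))/(Y - 4330) = (3724 - 56)/(38*sqrt(2) - 4330) = 3668/(-4330 + 38*sqrt(2))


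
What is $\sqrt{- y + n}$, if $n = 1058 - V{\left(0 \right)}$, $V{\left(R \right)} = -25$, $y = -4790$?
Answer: $\sqrt{5873} \approx 76.635$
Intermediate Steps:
$n = 1083$ ($n = 1058 - -25 = 1058 + 25 = 1083$)
$\sqrt{- y + n} = \sqrt{\left(-1\right) \left(-4790\right) + 1083} = \sqrt{4790 + 1083} = \sqrt{5873}$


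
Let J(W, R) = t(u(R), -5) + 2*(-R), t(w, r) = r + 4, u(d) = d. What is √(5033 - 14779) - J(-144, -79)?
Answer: -157 + I*√9746 ≈ -157.0 + 98.722*I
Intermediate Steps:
t(w, r) = 4 + r
J(W, R) = -1 - 2*R (J(W, R) = (4 - 5) + 2*(-R) = -1 - 2*R)
√(5033 - 14779) - J(-144, -79) = √(5033 - 14779) - (-1 - 2*(-79)) = √(-9746) - (-1 + 158) = I*√9746 - 1*157 = I*√9746 - 157 = -157 + I*√9746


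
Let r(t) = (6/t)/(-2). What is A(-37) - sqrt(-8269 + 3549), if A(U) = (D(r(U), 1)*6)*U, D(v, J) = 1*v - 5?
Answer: 1092 - 4*I*sqrt(295) ≈ 1092.0 - 68.702*I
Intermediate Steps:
r(t) = -3/t (r(t) = (6/t)*(-1/2) = -3/t)
D(v, J) = -5 + v (D(v, J) = v - 5 = -5 + v)
A(U) = U*(-30 - 18/U) (A(U) = ((-5 - 3/U)*6)*U = (-30 - 18/U)*U = U*(-30 - 18/U))
A(-37) - sqrt(-8269 + 3549) = (-18 - 30*(-37)) - sqrt(-8269 + 3549) = (-18 + 1110) - sqrt(-4720) = 1092 - 4*I*sqrt(295)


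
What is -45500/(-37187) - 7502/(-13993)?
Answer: 915658374/520357691 ≈ 1.7597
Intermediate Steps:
-45500/(-37187) - 7502/(-13993) = -45500*(-1/37187) - 7502*(-1/13993) = 45500/37187 + 7502/13993 = 915658374/520357691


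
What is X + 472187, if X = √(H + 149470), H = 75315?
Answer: 472187 + √224785 ≈ 4.7266e+5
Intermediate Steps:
X = √224785 (X = √(75315 + 149470) = √224785 ≈ 474.11)
X + 472187 = √224785 + 472187 = 472187 + √224785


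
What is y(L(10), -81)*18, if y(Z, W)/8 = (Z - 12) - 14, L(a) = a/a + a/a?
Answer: -3456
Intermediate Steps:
L(a) = 2 (L(a) = 1 + 1 = 2)
y(Z, W) = -208 + 8*Z (y(Z, W) = 8*((Z - 12) - 14) = 8*((-12 + Z) - 14) = 8*(-26 + Z) = -208 + 8*Z)
y(L(10), -81)*18 = (-208 + 8*2)*18 = (-208 + 16)*18 = -192*18 = -3456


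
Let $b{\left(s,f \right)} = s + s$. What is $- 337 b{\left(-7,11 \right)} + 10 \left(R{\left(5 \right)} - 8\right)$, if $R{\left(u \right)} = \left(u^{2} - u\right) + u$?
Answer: $4888$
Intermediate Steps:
$R{\left(u \right)} = u^{2}$
$b{\left(s,f \right)} = 2 s$
$- 337 b{\left(-7,11 \right)} + 10 \left(R{\left(5 \right)} - 8\right) = - 337 \cdot 2 \left(-7\right) + 10 \left(5^{2} - 8\right) = \left(-337\right) \left(-14\right) + 10 \left(25 - 8\right) = 4718 + 10 \cdot 17 = 4718 + 170 = 4888$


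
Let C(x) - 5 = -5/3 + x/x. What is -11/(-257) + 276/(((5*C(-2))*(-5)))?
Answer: -209221/83525 ≈ -2.5049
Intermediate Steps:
C(x) = 13/3 (C(x) = 5 + (-5/3 + x/x) = 5 + (-5*⅓ + 1) = 5 + (-5/3 + 1) = 5 - ⅔ = 13/3)
-11/(-257) + 276/(((5*C(-2))*(-5))) = -11/(-257) + 276/(((5*(13/3))*(-5))) = -11*(-1/257) + 276/(((65/3)*(-5))) = 11/257 + 276/(-325/3) = 11/257 + 276*(-3/325) = 11/257 - 828/325 = -209221/83525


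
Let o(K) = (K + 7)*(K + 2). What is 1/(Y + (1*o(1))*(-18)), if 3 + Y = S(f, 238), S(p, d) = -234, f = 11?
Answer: -1/669 ≈ -0.0014948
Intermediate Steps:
o(K) = (2 + K)*(7 + K) (o(K) = (7 + K)*(2 + K) = (2 + K)*(7 + K))
Y = -237 (Y = -3 - 234 = -237)
1/(Y + (1*o(1))*(-18)) = 1/(-237 + (1*(14 + 1**2 + 9*1))*(-18)) = 1/(-237 + (1*(14 + 1 + 9))*(-18)) = 1/(-237 + (1*24)*(-18)) = 1/(-237 + 24*(-18)) = 1/(-237 - 432) = 1/(-669) = -1/669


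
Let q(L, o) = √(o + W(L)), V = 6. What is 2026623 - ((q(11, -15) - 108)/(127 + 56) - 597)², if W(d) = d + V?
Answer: 55910186764/33489 + 24302*√2/3721 ≈ 1.6695e+6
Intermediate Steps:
W(d) = 6 + d (W(d) = d + 6 = 6 + d)
q(L, o) = √(6 + L + o) (q(L, o) = √(o + (6 + L)) = √(6 + L + o))
2026623 - ((q(11, -15) - 108)/(127 + 56) - 597)² = 2026623 - ((√(6 + 11 - 15) - 108)/(127 + 56) - 597)² = 2026623 - ((√2 - 108)/183 - 597)² = 2026623 - ((-108 + √2)*(1/183) - 597)² = 2026623 - ((-36/61 + √2/183) - 597)² = 2026623 - (-36453/61 + √2/183)²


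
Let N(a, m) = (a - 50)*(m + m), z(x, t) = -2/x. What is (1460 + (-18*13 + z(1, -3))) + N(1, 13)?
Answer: -50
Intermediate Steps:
N(a, m) = 2*m*(-50 + a) (N(a, m) = (-50 + a)*(2*m) = 2*m*(-50 + a))
(1460 + (-18*13 + z(1, -3))) + N(1, 13) = (1460 + (-18*13 - 2/1)) + 2*13*(-50 + 1) = (1460 + (-234 - 2*1)) + 2*13*(-49) = (1460 + (-234 - 2)) - 1274 = (1460 - 236) - 1274 = 1224 - 1274 = -50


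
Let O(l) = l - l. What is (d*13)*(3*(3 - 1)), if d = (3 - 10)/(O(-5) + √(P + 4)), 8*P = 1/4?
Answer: -728*√258/43 ≈ -271.94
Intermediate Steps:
O(l) = 0
P = 1/32 (P = (⅛)/4 = (⅛)*(¼) = 1/32 ≈ 0.031250)
d = -28*√258/129 (d = (3 - 10)/(0 + √(1/32 + 4)) = -7/(0 + √(129/32)) = -7/(0 + √258/8) = -7*4*√258/129 = -28*√258/129 ≈ -3.4864)
(d*13)*(3*(3 - 1)) = (-28*√258/129*13)*(3*(3 - 1)) = (-364*√258/129)*(3*2) = -364*√258/129*6 = -728*√258/43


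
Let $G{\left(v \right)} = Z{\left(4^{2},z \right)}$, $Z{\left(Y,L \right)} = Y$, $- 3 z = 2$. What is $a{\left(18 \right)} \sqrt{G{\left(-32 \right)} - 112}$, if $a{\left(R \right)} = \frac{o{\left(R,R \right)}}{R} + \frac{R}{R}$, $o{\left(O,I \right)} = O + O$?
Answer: $12 i \sqrt{6} \approx 29.394 i$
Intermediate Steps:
$o{\left(O,I \right)} = 2 O$
$z = - \frac{2}{3}$ ($z = \left(- \frac{1}{3}\right) 2 = - \frac{2}{3} \approx -0.66667$)
$G{\left(v \right)} = 16$ ($G{\left(v \right)} = 4^{2} = 16$)
$a{\left(R \right)} = 3$ ($a{\left(R \right)} = \frac{2 R}{R} + \frac{R}{R} = 2 + 1 = 3$)
$a{\left(18 \right)} \sqrt{G{\left(-32 \right)} - 112} = 3 \sqrt{16 - 112} = 3 \sqrt{-96} = 3 \cdot 4 i \sqrt{6} = 12 i \sqrt{6}$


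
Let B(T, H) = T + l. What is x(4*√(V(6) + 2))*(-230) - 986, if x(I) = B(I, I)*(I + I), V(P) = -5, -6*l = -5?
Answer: 21094 - 4600*I*√3/3 ≈ 21094.0 - 2655.8*I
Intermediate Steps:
l = ⅚ (l = -⅙*(-5) = ⅚ ≈ 0.83333)
B(T, H) = ⅚ + T (B(T, H) = T + ⅚ = ⅚ + T)
x(I) = 2*I*(⅚ + I) (x(I) = (⅚ + I)*(I + I) = (⅚ + I)*(2*I) = 2*I*(⅚ + I))
x(4*√(V(6) + 2))*(-230) - 986 = ((4*√(-5 + 2))*(5 + 6*(4*√(-5 + 2)))/3)*(-230) - 986 = ((4*√(-3))*(5 + 6*(4*√(-3)))/3)*(-230) - 986 = ((4*(I*√3))*(5 + 6*(4*(I*√3)))/3)*(-230) - 986 = ((4*I*√3)*(5 + 6*(4*I*√3))/3)*(-230) - 986 = ((4*I*√3)*(5 + 24*I*√3)/3)*(-230) - 986 = (4*I*√3*(5 + 24*I*√3)/3)*(-230) - 986 = -920*I*√3*(5 + 24*I*√3)/3 - 986 = -986 - 920*I*√3*(5 + 24*I*√3)/3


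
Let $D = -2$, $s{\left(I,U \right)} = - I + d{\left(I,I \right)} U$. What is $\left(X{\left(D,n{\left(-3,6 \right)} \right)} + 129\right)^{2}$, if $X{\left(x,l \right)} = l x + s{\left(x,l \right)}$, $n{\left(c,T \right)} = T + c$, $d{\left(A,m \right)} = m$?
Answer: $14161$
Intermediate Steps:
$s{\left(I,U \right)} = - I + I U$
$X{\left(x,l \right)} = l x + x \left(-1 + l\right)$
$\left(X{\left(D,n{\left(-3,6 \right)} \right)} + 129\right)^{2} = \left(- 2 \left(-1 + 2 \left(6 - 3\right)\right) + 129\right)^{2} = \left(- 2 \left(-1 + 2 \cdot 3\right) + 129\right)^{2} = \left(- 2 \left(-1 + 6\right) + 129\right)^{2} = \left(\left(-2\right) 5 + 129\right)^{2} = \left(-10 + 129\right)^{2} = 119^{2} = 14161$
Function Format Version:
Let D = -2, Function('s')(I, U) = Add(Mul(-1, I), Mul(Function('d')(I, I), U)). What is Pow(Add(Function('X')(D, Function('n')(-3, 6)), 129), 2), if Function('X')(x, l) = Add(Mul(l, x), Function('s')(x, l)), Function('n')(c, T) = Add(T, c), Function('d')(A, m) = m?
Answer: 14161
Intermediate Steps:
Function('s')(I, U) = Add(Mul(-1, I), Mul(I, U))
Function('X')(x, l) = Add(Mul(l, x), Mul(x, Add(-1, l)))
Pow(Add(Function('X')(D, Function('n')(-3, 6)), 129), 2) = Pow(Add(Mul(-2, Add(-1, Mul(2, Add(6, -3)))), 129), 2) = Pow(Add(Mul(-2, Add(-1, Mul(2, 3))), 129), 2) = Pow(Add(Mul(-2, Add(-1, 6)), 129), 2) = Pow(Add(Mul(-2, 5), 129), 2) = Pow(Add(-10, 129), 2) = Pow(119, 2) = 14161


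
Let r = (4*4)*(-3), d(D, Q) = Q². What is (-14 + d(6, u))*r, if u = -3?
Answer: 240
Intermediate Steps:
r = -48 (r = 16*(-3) = -48)
(-14 + d(6, u))*r = (-14 + (-3)²)*(-48) = (-14 + 9)*(-48) = -5*(-48) = 240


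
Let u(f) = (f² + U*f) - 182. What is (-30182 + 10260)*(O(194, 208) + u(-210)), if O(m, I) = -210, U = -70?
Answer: -1163604176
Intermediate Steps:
u(f) = -182 + f² - 70*f (u(f) = (f² - 70*f) - 182 = -182 + f² - 70*f)
(-30182 + 10260)*(O(194, 208) + u(-210)) = (-30182 + 10260)*(-210 + (-182 + (-210)² - 70*(-210))) = -19922*(-210 + (-182 + 44100 + 14700)) = -19922*(-210 + 58618) = -19922*58408 = -1163604176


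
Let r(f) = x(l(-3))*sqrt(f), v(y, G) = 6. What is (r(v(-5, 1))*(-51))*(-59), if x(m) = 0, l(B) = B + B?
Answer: 0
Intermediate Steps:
l(B) = 2*B
r(f) = 0 (r(f) = 0*sqrt(f) = 0)
(r(v(-5, 1))*(-51))*(-59) = (0*(-51))*(-59) = 0*(-59) = 0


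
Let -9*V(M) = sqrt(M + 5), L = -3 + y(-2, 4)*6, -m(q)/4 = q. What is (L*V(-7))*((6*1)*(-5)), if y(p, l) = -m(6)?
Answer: 470*I*sqrt(2) ≈ 664.68*I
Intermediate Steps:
m(q) = -4*q
y(p, l) = 24 (y(p, l) = -(-4)*6 = -1*(-24) = 24)
L = 141 (L = -3 + 24*6 = -3 + 144 = 141)
V(M) = -sqrt(5 + M)/9 (V(M) = -sqrt(M + 5)/9 = -sqrt(5 + M)/9)
(L*V(-7))*((6*1)*(-5)) = (141*(-sqrt(5 - 7)/9))*((6*1)*(-5)) = (141*(-I*sqrt(2)/9))*(6*(-5)) = (141*(-I*sqrt(2)/9))*(-30) = -47*I*sqrt(2)/3*(-30) = 470*I*sqrt(2)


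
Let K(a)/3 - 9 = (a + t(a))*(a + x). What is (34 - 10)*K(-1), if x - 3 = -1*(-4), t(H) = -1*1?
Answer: -216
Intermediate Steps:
t(H) = -1
x = 7 (x = 3 - 1*(-4) = 3 + 4 = 7)
K(a) = 27 + 3*(-1 + a)*(7 + a) (K(a) = 27 + 3*((a - 1)*(a + 7)) = 27 + 3*((-1 + a)*(7 + a)) = 27 + 3*(-1 + a)*(7 + a))
(34 - 10)*K(-1) = (34 - 10)*(6 + 3*(-1)**2 + 18*(-1)) = 24*(6 + 3*1 - 18) = 24*(6 + 3 - 18) = 24*(-9) = -216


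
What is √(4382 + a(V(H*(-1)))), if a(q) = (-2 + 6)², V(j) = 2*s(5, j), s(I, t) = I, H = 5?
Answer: √4398 ≈ 66.317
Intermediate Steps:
V(j) = 10 (V(j) = 2*5 = 10)
a(q) = 16 (a(q) = 4² = 16)
√(4382 + a(V(H*(-1)))) = √(4382 + 16) = √4398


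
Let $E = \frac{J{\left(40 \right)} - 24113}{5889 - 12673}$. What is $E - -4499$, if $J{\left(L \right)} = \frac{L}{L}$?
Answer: $\frac{1909083}{424} \approx 4502.6$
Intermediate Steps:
$J{\left(L \right)} = 1$
$E = \frac{1507}{424}$ ($E = \frac{1 - 24113}{5889 - 12673} = - \frac{24112}{-6784} = \left(-24112\right) \left(- \frac{1}{6784}\right) = \frac{1507}{424} \approx 3.5542$)
$E - -4499 = \frac{1507}{424} - -4499 = \frac{1507}{424} + 4499 = \frac{1909083}{424}$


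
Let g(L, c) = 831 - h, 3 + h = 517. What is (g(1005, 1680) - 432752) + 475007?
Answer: 42572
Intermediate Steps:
h = 514 (h = -3 + 517 = 514)
g(L, c) = 317 (g(L, c) = 831 - 1*514 = 831 - 514 = 317)
(g(1005, 1680) - 432752) + 475007 = (317 - 432752) + 475007 = -432435 + 475007 = 42572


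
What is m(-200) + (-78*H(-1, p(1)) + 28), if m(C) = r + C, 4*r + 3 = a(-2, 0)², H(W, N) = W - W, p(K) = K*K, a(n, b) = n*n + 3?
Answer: -321/2 ≈ -160.50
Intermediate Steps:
a(n, b) = 3 + n² (a(n, b) = n² + 3 = 3 + n²)
p(K) = K²
H(W, N) = 0
r = 23/2 (r = -¾ + (3 + (-2)²)²/4 = -¾ + (3 + 4)²/4 = -¾ + (¼)*7² = -¾ + (¼)*49 = -¾ + 49/4 = 23/2 ≈ 11.500)
m(C) = 23/2 + C
m(-200) + (-78*H(-1, p(1)) + 28) = (23/2 - 200) + (-78*0 + 28) = -377/2 + (0 + 28) = -377/2 + 28 = -321/2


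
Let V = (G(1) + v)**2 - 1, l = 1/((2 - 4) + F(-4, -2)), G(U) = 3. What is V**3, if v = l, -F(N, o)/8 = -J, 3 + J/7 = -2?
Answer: 255444721397653501/502915070389824 ≈ 507.93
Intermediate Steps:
J = -35 (J = -21 + 7*(-2) = -21 - 14 = -35)
F(N, o) = -280 (F(N, o) = -(-8)*(-35) = -8*35 = -280)
l = -1/282 (l = 1/((2 - 4) - 280) = 1/(-2 - 280) = 1/(-282) = -1/282 ≈ -0.0035461)
v = -1/282 ≈ -0.0035461
V = 634501/79524 (V = (3 - 1/282)**2 - 1 = (845/282)**2 - 1 = 714025/79524 - 1 = 634501/79524 ≈ 7.9787)
V**3 = (634501/79524)**3 = 255444721397653501/502915070389824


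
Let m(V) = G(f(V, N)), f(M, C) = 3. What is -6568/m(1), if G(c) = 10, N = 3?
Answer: -3284/5 ≈ -656.80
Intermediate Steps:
m(V) = 10
-6568/m(1) = -6568/10 = -6568*1/10 = -3284/5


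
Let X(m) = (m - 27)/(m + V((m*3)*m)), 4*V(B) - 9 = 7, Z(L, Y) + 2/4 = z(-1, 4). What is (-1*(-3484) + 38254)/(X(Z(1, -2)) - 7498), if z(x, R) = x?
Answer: -208690/37547 ≈ -5.5581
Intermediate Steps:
Z(L, Y) = -3/2 (Z(L, Y) = -½ - 1 = -3/2)
V(B) = 4 (V(B) = 9/4 + (¼)*7 = 9/4 + 7/4 = 4)
X(m) = (-27 + m)/(4 + m) (X(m) = (m - 27)/(m + 4) = (-27 + m)/(4 + m))
(-1*(-3484) + 38254)/(X(Z(1, -2)) - 7498) = (-1*(-3484) + 38254)/((-27 - 3/2)/(4 - 3/2) - 7498) = (3484 + 38254)/(-57/2/(5/2) - 7498) = 41738/((⅖)*(-57/2) - 7498) = 41738/(-57/5 - 7498) = 41738/(-37547/5) = 41738*(-5/37547) = -208690/37547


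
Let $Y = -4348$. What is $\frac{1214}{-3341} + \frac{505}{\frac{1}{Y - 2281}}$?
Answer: $- \frac{11184483159}{3341} \approx -3.3476 \cdot 10^{6}$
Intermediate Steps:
$\frac{1214}{-3341} + \frac{505}{\frac{1}{Y - 2281}} = \frac{1214}{-3341} + \frac{505}{\frac{1}{-4348 - 2281}} = 1214 \left(- \frac{1}{3341}\right) + \frac{505}{\frac{1}{-6629}} = - \frac{1214}{3341} + \frac{505}{- \frac{1}{6629}} = - \frac{1214}{3341} + 505 \left(-6629\right) = - \frac{1214}{3341} - 3347645 = - \frac{11184483159}{3341}$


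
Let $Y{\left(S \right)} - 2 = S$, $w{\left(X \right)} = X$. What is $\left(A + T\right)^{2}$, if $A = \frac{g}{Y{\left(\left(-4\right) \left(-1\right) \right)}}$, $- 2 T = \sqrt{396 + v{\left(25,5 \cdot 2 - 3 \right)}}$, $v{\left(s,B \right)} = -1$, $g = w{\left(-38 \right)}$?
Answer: $\frac{4999}{36} + \frac{19 \sqrt{395}}{3} \approx 264.73$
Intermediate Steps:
$g = -38$
$Y{\left(S \right)} = 2 + S$
$T = - \frac{\sqrt{395}}{2}$ ($T = - \frac{\sqrt{396 - 1}}{2} = - \frac{\sqrt{395}}{2} \approx -9.9373$)
$A = - \frac{19}{3}$ ($A = - \frac{38}{2 - -4} = - \frac{38}{2 + 4} = - \frac{38}{6} = \left(-38\right) \frac{1}{6} = - \frac{19}{3} \approx -6.3333$)
$\left(A + T\right)^{2} = \left(- \frac{19}{3} - \frac{\sqrt{395}}{2}\right)^{2}$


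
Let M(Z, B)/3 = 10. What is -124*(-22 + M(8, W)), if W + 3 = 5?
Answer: -992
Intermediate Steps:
W = 2 (W = -3 + 5 = 2)
M(Z, B) = 30 (M(Z, B) = 3*10 = 30)
-124*(-22 + M(8, W)) = -124*(-22 + 30) = -124*8 = -992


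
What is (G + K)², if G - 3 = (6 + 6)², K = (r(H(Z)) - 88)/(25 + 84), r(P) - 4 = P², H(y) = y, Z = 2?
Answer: 254179249/11881 ≈ 21394.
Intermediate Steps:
r(P) = 4 + P²
K = -80/109 (K = ((4 + 2²) - 88)/(25 + 84) = ((4 + 4) - 88)/109 = (8 - 88)*(1/109) = -80*1/109 = -80/109 ≈ -0.73394)
G = 147 (G = 3 + (6 + 6)² = 3 + 12² = 3 + 144 = 147)
(G + K)² = (147 - 80/109)² = (15943/109)² = 254179249/11881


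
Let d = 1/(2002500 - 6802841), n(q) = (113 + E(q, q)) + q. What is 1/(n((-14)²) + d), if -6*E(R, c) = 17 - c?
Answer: 28802046/9759093247 ≈ 0.0029513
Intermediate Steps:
E(R, c) = -17/6 + c/6 (E(R, c) = -(17 - c)/6 = -17/6 + c/6)
n(q) = 661/6 + 7*q/6 (n(q) = (113 + (-17/6 + q/6)) + q = (661/6 + q/6) + q = 661/6 + 7*q/6)
d = -1/4800341 (d = 1/(-4800341) = -1/4800341 ≈ -2.0832e-7)
1/(n((-14)²) + d) = 1/((661/6 + (7/6)*(-14)²) - 1/4800341) = 1/((661/6 + (7/6)*196) - 1/4800341) = 1/((661/6 + 686/3) - 1/4800341) = 1/(2033/6 - 1/4800341) = 1/(9759093247/28802046) = 28802046/9759093247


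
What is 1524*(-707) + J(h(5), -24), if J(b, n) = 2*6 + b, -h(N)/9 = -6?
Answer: -1077402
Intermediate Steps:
h(N) = 54 (h(N) = -9*(-6) = 54)
J(b, n) = 12 + b
1524*(-707) + J(h(5), -24) = 1524*(-707) + (12 + 54) = -1077468 + 66 = -1077402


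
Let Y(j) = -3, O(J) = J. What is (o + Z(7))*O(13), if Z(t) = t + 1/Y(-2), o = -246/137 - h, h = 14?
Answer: -48776/411 ≈ -118.68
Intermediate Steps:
o = -2164/137 (o = -246/137 - 1*14 = -246*1/137 - 14 = -246/137 - 14 = -2164/137 ≈ -15.796)
Z(t) = -⅓ + t (Z(t) = t + 1/(-3) = t - ⅓ = -⅓ + t)
(o + Z(7))*O(13) = (-2164/137 + (-⅓ + 7))*13 = (-2164/137 + 20/3)*13 = -3752/411*13 = -48776/411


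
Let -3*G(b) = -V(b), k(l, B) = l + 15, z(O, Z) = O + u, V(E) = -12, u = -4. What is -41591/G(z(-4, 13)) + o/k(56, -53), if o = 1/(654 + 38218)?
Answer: 28696874999/2759912 ≈ 10398.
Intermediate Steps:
z(O, Z) = -4 + O (z(O, Z) = O - 4 = -4 + O)
k(l, B) = 15 + l
o = 1/38872 ≈ 2.5725e-5
G(b) = -4 (G(b) = -(-1)*(-12)/3 = -1/3*12 = -4)
-41591/G(z(-4, 13)) + o/k(56, -53) = -41591/(-4) + 1/(38872*(15 + 56)) = -41591*(-1/4) + (1/38872)/71 = 41591/4 + (1/38872)*(1/71) = 41591/4 + 1/2759912 = 28696874999/2759912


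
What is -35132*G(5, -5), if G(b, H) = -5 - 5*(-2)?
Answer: -175660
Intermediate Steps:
G(b, H) = 5 (G(b, H) = -5 + 10 = 5)
-35132*G(5, -5) = -35132*5 = -175660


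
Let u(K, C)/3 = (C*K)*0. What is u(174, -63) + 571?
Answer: 571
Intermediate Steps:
u(K, C) = 0 (u(K, C) = 3*((C*K)*0) = 3*0 = 0)
u(174, -63) + 571 = 0 + 571 = 571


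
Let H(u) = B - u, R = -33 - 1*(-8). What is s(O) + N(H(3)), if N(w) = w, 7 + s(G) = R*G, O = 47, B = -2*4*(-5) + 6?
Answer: -1139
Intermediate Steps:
B = 46 (B = -8*(-5) + 6 = 40 + 6 = 46)
R = -25 (R = -33 + 8 = -25)
H(u) = 46 - u
s(G) = -7 - 25*G
s(O) + N(H(3)) = (-7 - 25*47) + (46 - 1*3) = (-7 - 1175) + (46 - 3) = -1182 + 43 = -1139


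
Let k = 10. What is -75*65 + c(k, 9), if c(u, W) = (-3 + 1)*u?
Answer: -4895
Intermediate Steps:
c(u, W) = -2*u
-75*65 + c(k, 9) = -75*65 - 2*10 = -4875 - 20 = -4895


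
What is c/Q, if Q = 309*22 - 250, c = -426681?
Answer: -426681/6548 ≈ -65.162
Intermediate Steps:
Q = 6548 (Q = 6798 - 250 = 6548)
c/Q = -426681/6548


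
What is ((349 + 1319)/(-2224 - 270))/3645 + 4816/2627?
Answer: 7296015374/3980180835 ≈ 1.8331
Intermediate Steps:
((349 + 1319)/(-2224 - 270))/3645 + 4816/2627 = (1668/(-2494))*(1/3645) + 4816*(1/2627) = (1668*(-1/2494))*(1/3645) + 4816/2627 = -834/1247*1/3645 + 4816/2627 = -278/1515105 + 4816/2627 = 7296015374/3980180835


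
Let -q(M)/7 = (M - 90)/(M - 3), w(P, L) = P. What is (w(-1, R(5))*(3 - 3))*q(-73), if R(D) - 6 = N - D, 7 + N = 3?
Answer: 0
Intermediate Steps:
N = -4 (N = -7 + 3 = -4)
R(D) = 2 - D (R(D) = 6 + (-4 - D) = 2 - D)
q(M) = -7*(-90 + M)/(-3 + M) (q(M) = -7*(M - 90)/(M - 3) = -7*(-90 + M)/(-3 + M))
(w(-1, R(5))*(3 - 3))*q(-73) = (-(3 - 3))*(7*(90 - 1*(-73))/(-3 - 73)) = (-1*0)*(7*(90 + 73)/(-76)) = 0*(7*(-1/76)*163) = 0*(-1141/76) = 0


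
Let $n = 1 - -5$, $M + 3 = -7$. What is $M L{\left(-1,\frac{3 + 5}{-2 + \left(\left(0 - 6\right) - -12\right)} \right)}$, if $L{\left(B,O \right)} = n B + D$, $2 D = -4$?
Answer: $80$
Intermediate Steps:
$D = -2$ ($D = \frac{1}{2} \left(-4\right) = -2$)
$M = -10$ ($M = -3 - 7 = -10$)
$n = 6$ ($n = 1 + 5 = 6$)
$L{\left(B,O \right)} = -2 + 6 B$ ($L{\left(B,O \right)} = 6 B - 2 = -2 + 6 B$)
$M L{\left(-1,\frac{3 + 5}{-2 + \left(\left(0 - 6\right) - -12\right)} \right)} = - 10 \left(-2 + 6 \left(-1\right)\right) = - 10 \left(-2 - 6\right) = \left(-10\right) \left(-8\right) = 80$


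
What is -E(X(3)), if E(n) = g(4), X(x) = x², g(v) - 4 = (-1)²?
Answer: -5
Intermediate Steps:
g(v) = 5 (g(v) = 4 + (-1)² = 4 + 1 = 5)
E(n) = 5
-E(X(3)) = -1*5 = -5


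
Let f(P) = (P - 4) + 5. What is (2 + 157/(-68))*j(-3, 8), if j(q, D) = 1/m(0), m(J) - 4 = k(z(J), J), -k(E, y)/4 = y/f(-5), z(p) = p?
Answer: -21/272 ≈ -0.077206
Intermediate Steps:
f(P) = 1 + P (f(P) = (-4 + P) + 5 = 1 + P)
k(E, y) = y (k(E, y) = -4*y/(1 - 5) = -4*y/(-4) = -4*y*(-1)/4 = -(-1)*y = y)
m(J) = 4 + J
j(q, D) = ¼ (j(q, D) = 1/(4 + 0) = 1/4 = ¼)
(2 + 157/(-68))*j(-3, 8) = (2 + 157/(-68))*(¼) = (2 + 157*(-1/68))*(¼) = (2 - 157/68)*(¼) = -21/68*¼ = -21/272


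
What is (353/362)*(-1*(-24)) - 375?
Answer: -63639/181 ≈ -351.60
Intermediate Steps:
(353/362)*(-1*(-24)) - 375 = (353*(1/362))*24 - 375 = (353/362)*24 - 375 = 4236/181 - 375 = -63639/181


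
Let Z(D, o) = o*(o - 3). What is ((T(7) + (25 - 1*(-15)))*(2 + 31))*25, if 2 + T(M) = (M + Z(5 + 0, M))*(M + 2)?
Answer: 291225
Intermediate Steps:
Z(D, o) = o*(-3 + o)
T(M) = -2 + (2 + M)*(M + M*(-3 + M)) (T(M) = -2 + (M + M*(-3 + M))*(M + 2) = -2 + (M + M*(-3 + M))*(2 + M) = -2 + (2 + M)*(M + M*(-3 + M)))
((T(7) + (25 - 1*(-15)))*(2 + 31))*25 = (((-2 + 7³ - 4*7) + (25 - 1*(-15)))*(2 + 31))*25 = (((-2 + 343 - 28) + (25 + 15))*33)*25 = ((313 + 40)*33)*25 = (353*33)*25 = 11649*25 = 291225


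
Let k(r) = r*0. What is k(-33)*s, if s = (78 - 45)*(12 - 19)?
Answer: 0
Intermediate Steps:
s = -231 (s = 33*(-7) = -231)
k(r) = 0
k(-33)*s = 0*(-231) = 0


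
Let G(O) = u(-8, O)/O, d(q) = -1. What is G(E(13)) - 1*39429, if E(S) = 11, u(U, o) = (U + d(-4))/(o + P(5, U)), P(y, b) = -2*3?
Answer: -2168604/55 ≈ -39429.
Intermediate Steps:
P(y, b) = -6
u(U, o) = (-1 + U)/(-6 + o) (u(U, o) = (U - 1)/(o - 6) = (-1 + U)/(-6 + o))
G(O) = -9/(O*(-6 + O)) (G(O) = ((-1 - 8)/(-6 + O))/O = (-9/(-6 + O))/O = -9/(O*(-6 + O)))
G(E(13)) - 1*39429 = -9/(11*(-6 + 11)) - 1*39429 = -9*1/11/5 - 39429 = -9*1/11*⅕ - 39429 = -9/55 - 39429 = -2168604/55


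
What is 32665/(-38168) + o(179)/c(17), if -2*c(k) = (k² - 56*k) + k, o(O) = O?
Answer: -3718723/12328264 ≈ -0.30164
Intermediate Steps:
c(k) = -k²/2 + 55*k/2 (c(k) = -((k² - 56*k) + k)/2 = -(k² - 55*k)/2 = -k²/2 + 55*k/2)
32665/(-38168) + o(179)/c(17) = 32665/(-38168) + 179/(((½)*17*(55 - 1*17))) = 32665*(-1/38168) + 179/(((½)*17*(55 - 17))) = -32665/38168 + 179/(((½)*17*38)) = -32665/38168 + 179/323 = -3718723/12328264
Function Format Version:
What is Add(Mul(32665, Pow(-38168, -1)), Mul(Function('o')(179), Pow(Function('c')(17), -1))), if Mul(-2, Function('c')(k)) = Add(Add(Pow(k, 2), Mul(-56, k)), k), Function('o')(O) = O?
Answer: Rational(-3718723, 12328264) ≈ -0.30164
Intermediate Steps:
Function('c')(k) = Add(Mul(Rational(-1, 2), Pow(k, 2)), Mul(Rational(55, 2), k)) (Function('c')(k) = Mul(Rational(-1, 2), Add(Add(Pow(k, 2), Mul(-56, k)), k)) = Mul(Rational(-1, 2), Add(Pow(k, 2), Mul(-55, k))) = Add(Mul(Rational(-1, 2), Pow(k, 2)), Mul(Rational(55, 2), k)))
Add(Mul(32665, Pow(-38168, -1)), Mul(Function('o')(179), Pow(Function('c')(17), -1))) = Add(Mul(32665, Pow(-38168, -1)), Mul(179, Pow(Mul(Rational(1, 2), 17, Add(55, Mul(-1, 17))), -1))) = Add(Mul(32665, Rational(-1, 38168)), Mul(179, Pow(Mul(Rational(1, 2), 17, Add(55, -17)), -1))) = Add(Rational(-32665, 38168), Mul(179, Pow(Mul(Rational(1, 2), 17, 38), -1))) = Add(Rational(-32665, 38168), Mul(179, Pow(323, -1))) = Add(Rational(-32665, 38168), Mul(179, Rational(1, 323))) = Add(Rational(-32665, 38168), Rational(179, 323)) = Rational(-3718723, 12328264)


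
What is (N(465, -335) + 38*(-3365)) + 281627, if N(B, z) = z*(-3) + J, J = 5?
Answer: 154767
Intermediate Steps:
N(B, z) = 5 - 3*z (N(B, z) = z*(-3) + 5 = -3*z + 5 = 5 - 3*z)
(N(465, -335) + 38*(-3365)) + 281627 = ((5 - 3*(-335)) + 38*(-3365)) + 281627 = ((5 + 1005) - 127870) + 281627 = (1010 - 127870) + 281627 = -126860 + 281627 = 154767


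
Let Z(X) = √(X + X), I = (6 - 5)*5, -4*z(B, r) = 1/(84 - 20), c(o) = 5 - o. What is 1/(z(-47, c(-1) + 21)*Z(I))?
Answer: -128*√10/5 ≈ -80.954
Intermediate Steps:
z(B, r) = -1/256 (z(B, r) = -1/(4*(84 - 20)) = -¼/64 = -¼*1/64 = -1/256)
I = 5 (I = 1*5 = 5)
Z(X) = √2*√X (Z(X) = √(2*X) = √2*√X)
1/(z(-47, c(-1) + 21)*Z(I)) = 1/(-√2*√5/256) = 1/(-√10/256) = -128*√10/5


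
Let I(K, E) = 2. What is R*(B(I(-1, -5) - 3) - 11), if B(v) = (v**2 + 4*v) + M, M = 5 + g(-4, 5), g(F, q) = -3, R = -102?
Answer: 1224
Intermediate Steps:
M = 2 (M = 5 - 3 = 2)
B(v) = 2 + v**2 + 4*v (B(v) = (v**2 + 4*v) + 2 = 2 + v**2 + 4*v)
R*(B(I(-1, -5) - 3) - 11) = -102*((2 + (2 - 3)**2 + 4*(2 - 3)) - 11) = -102*((2 + (-1)**2 + 4*(-1)) - 11) = -102*((2 + 1 - 4) - 11) = -102*(-1 - 11) = -102*(-12) = 1224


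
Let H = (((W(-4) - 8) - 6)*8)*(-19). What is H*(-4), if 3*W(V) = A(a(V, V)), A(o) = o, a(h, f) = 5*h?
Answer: -37696/3 ≈ -12565.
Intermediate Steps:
W(V) = 5*V/3 (W(V) = (5*V)/3 = 5*V/3)
H = 9424/3 (H = ((((5/3)*(-4) - 8) - 6)*8)*(-19) = (((-20/3 - 8) - 6)*8)*(-19) = ((-44/3 - 6)*8)*(-19) = -62/3*8*(-19) = -496/3*(-19) = 9424/3 ≈ 3141.3)
H*(-4) = (9424/3)*(-4) = -37696/3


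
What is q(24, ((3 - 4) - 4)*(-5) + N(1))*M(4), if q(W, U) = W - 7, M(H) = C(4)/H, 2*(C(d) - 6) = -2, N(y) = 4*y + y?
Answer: 85/4 ≈ 21.250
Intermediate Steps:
N(y) = 5*y
C(d) = 5 (C(d) = 6 + (1/2)*(-2) = 6 - 1 = 5)
M(H) = 5/H
q(W, U) = -7 + W
q(24, ((3 - 4) - 4)*(-5) + N(1))*M(4) = (-7 + 24)*(5/4) = 17*(5*(1/4)) = 17*(5/4) = 85/4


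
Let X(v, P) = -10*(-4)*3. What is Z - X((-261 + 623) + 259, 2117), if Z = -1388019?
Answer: -1388139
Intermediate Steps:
X(v, P) = 120 (X(v, P) = 40*3 = 120)
Z - X((-261 + 623) + 259, 2117) = -1388019 - 1*120 = -1388019 - 120 = -1388139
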